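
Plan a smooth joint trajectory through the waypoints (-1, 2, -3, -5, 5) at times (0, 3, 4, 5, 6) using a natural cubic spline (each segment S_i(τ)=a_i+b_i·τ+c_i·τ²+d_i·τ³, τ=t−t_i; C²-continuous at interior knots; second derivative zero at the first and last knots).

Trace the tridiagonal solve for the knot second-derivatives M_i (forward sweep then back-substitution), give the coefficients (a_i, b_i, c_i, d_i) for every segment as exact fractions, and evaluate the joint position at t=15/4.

Δ: Δ0=1, Δ1=-5, Δ2=-2, Δ3=10
row 1: diag=8, rhs=-36; c'=1/8, d'=-9/2
row 2: denom=4−1·1/8=31/8; d'=(18−1·-9/2)/(31/8)=180/31
row 3: denom=4−1·8/31=116/31; d'=(72−1·180/31)/(116/31)=513/29
back: M3=513/29
back: M2=180/31−8/31·513/29=36/29
back: M1=-9/2−1/8·36/29=-135/29
M: M0=0, M1=-135/29, M2=36/29, M3=513/29, M4=0
seg 0: a=-1, c=M0/2=0, d=(M1−M0)/(6·3)=-15/58, b=Δ0−h0·(2M0+M1)/6=193/58
seg 1: a=2, c=M1/2=-135/58, d=(M2−M1)/(6·1)=57/58, b=Δ1−h1·(2M1+M2)/6=-106/29
seg 2: a=-3, c=M2/2=18/29, d=(M3−M2)/(6·1)=159/58, b=Δ2−h2·(2M2+M3)/6=-311/58
seg 3: a=-5, c=M3/2=513/58, d=(M4−M3)/(6·1)=-171/58, b=Δ3−h3·(2M3+M4)/6=119/29
t_q=15/4 → seg 1, τ=3/4; S=2+-106/29·τ+-135/58·τ²+57/58·τ³=-6073/3712

  seg 0: a=-1 b=193/58 c=0 d=-15/58
  seg 1: a=2 b=-106/29 c=-135/58 d=57/58
  seg 2: a=-3 b=-311/58 c=18/29 d=159/58
  seg 3: a=-5 b=119/29 c=513/58 d=-171/58
S(15/4) = -6073/3712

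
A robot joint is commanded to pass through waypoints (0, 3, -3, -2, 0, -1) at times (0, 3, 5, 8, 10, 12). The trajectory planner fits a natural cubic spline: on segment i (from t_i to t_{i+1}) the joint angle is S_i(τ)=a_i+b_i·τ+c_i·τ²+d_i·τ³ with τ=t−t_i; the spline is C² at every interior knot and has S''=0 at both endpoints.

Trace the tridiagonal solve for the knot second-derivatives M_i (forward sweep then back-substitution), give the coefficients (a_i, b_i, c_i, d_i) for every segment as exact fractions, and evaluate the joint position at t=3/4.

Δ: Δ0=1, Δ1=-3, Δ2=1/3, Δ3=1, Δ4=-1/2
row 1: diag=10, rhs=-24; c'=1/5, d'=-12/5
row 2: denom=10−2·1/5=48/5; d'=(20−2·-12/5)/(48/5)=31/12
row 3: denom=10−3·5/16=145/16; d'=(4−3·31/12)/(145/16)=-12/29
row 4: denom=8−2·32/145=1096/145; d'=(-9−2·-12/29)/(1096/145)=-1185/1096
back: M4=-1185/1096
back: M3=-12/29−32/145·-1185/1096=-24/137
back: M2=31/12−5/16·-24/137=4337/1644
back: M1=-12/5−1/5·4337/1644=-4813/1644
M: M0=0, M1=-4813/1644, M2=4337/1644, M3=-24/137, M4=-1185/1096, M5=0
seg 0: a=0, c=M0/2=0, d=(M1−M0)/(6·3)=-4813/29592, b=Δ0−h0·(2M0+M1)/6=8101/3288
seg 1: a=3, c=M1/2=-4813/3288, d=(M2−M1)/(6·2)=1525/3288, b=Δ1−h1·(2M1+M2)/6=-3169/1644
seg 2: a=-3, c=M2/2=4337/3288, d=(M3−M2)/(6·3)=-4625/29592, b=Δ2−h2·(2M2+M3)/6=-1215/548
seg 3: a=-2, c=M3/2=-12/137, d=(M4−M3)/(6·2)=-331/4384, b=Δ3−h3·(2M3+M4)/6=1619/1096
seg 4: a=0, c=M4/2=-1185/2192, d=(M5−M4)/(6·2)=395/4384, b=Δ4−h4·(2M4+M5)/6=121/548
t_q=3/4 → seg 0, τ=3/4; S=0+8101/3288·τ+0·τ²+-4813/29592·τ³=124803/70144

  seg 0: a=0 b=8101/3288 c=0 d=-4813/29592
  seg 1: a=3 b=-3169/1644 c=-4813/3288 d=1525/3288
  seg 2: a=-3 b=-1215/548 c=4337/3288 d=-4625/29592
  seg 3: a=-2 b=1619/1096 c=-12/137 d=-331/4384
  seg 4: a=0 b=121/548 c=-1185/2192 d=395/4384
S(3/4) = 124803/70144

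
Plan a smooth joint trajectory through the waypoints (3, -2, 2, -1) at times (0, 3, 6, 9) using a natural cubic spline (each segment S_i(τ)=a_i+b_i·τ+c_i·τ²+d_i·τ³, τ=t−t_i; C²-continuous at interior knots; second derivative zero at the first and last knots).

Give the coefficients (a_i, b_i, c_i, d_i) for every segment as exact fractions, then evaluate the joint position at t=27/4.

Δ: Δ0=-5/3, Δ1=4/3, Δ2=-1
row 1: diag=12, rhs=18; c'=1/4, d'=3/2
row 2: denom=12−3·1/4=45/4; d'=(-14−3·3/2)/(45/4)=-74/45
back: M2=-74/45
back: M1=3/2−1/4·-74/45=86/45
M: M0=0, M1=86/45, M2=-74/45, M3=0
seg 0: a=3, c=M0/2=0, d=(M1−M0)/(6·3)=43/405, b=Δ0−h0·(2M0+M1)/6=-118/45
seg 1: a=-2, c=M1/2=43/45, d=(M2−M1)/(6·3)=-16/81, b=Δ1−h1·(2M1+M2)/6=11/45
seg 2: a=2, c=M2/2=-37/45, d=(M3−M2)/(6·3)=37/405, b=Δ2−h2·(2M2+M3)/6=29/45
t_q=27/4 → seg 2, τ=3/4; S=2+29/45·τ+-37/45·τ²+37/405·τ³=659/320

  seg 0: a=3 b=-118/45 c=0 d=43/405
  seg 1: a=-2 b=11/45 c=43/45 d=-16/81
  seg 2: a=2 b=29/45 c=-37/45 d=37/405
S(27/4) = 659/320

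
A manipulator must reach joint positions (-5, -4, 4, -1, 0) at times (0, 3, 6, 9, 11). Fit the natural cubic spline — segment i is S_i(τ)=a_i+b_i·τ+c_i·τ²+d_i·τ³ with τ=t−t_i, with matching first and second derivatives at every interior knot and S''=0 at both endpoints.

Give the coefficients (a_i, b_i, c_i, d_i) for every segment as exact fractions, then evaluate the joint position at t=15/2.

Δ: Δ0=1/3, Δ1=8/3, Δ2=-5/3, Δ3=1/2
row 1: diag=12, rhs=14; c'=1/4, d'=7/6
row 2: denom=12−3·1/4=45/4; d'=(-26−3·7/6)/(45/4)=-118/45
row 3: denom=10−3·4/15=46/5; d'=(13−3·-118/45)/(46/5)=313/138
back: M3=313/138
back: M2=-118/45−4/15·313/138=-668/207
back: M1=7/6−1/4·-668/207=817/414
M: M0=0, M1=817/414, M2=-668/207, M3=313/138, M4=0
seg 0: a=-5, c=M0/2=0, d=(M1−M0)/(6·3)=817/7452, b=Δ0−h0·(2M0+M1)/6=-541/828
seg 1: a=-4, c=M1/2=817/828, d=(M2−M1)/(6·3)=-2153/7452, b=Δ1−h1·(2M1+M2)/6=955/414
seg 2: a=4, c=M2/2=-334/207, d=(M3−M2)/(6·3)=2275/7452, b=Δ2−h2·(2M2+M3)/6=353/828
seg 3: a=-1, c=M3/2=313/276, d=(M4−M3)/(6·2)=-313/1656, b=Δ3−h3·(2M3+M4)/6=-419/414
t_q=15/2 → seg 2, τ=3/2; S=4+353/828·τ+-334/207·τ²+2275/7452·τ³=1501/736

  seg 0: a=-5 b=-541/828 c=0 d=817/7452
  seg 1: a=-4 b=955/414 c=817/828 d=-2153/7452
  seg 2: a=4 b=353/828 c=-334/207 d=2275/7452
  seg 3: a=-1 b=-419/414 c=313/276 d=-313/1656
S(15/2) = 1501/736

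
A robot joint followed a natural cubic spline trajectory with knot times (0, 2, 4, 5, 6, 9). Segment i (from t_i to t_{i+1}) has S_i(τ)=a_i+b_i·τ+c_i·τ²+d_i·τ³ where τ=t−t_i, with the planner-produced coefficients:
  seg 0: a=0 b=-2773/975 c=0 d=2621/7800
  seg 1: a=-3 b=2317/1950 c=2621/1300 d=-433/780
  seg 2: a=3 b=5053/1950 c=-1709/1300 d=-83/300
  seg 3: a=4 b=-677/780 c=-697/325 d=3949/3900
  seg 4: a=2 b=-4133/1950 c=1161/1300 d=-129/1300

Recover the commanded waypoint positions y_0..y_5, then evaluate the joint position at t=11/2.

y_0=0 y_1=-3 y_2=3 y_3=4 y_4=2 y_5=1
S(11/2) = 32827/10400

y_0 = S_0(0) = a_0 = 0
y_1 = S_1(0) = a_1 = -3
y_2 = S_2(0) = a_2 = 3
y_3 = S_3(0) = a_3 = 4
y_4 = S_4(0) = a_4 = 2
y_5 = S_4(3) = 1
t_q=11/2 is in segment 3 (τ=1/2); S_3(τ)=32827/10400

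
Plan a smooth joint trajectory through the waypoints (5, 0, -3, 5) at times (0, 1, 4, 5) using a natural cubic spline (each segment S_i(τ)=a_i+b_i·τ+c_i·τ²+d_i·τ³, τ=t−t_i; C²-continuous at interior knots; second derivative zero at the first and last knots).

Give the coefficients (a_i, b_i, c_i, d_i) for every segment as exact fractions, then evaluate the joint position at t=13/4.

Δ: Δ0=-5, Δ1=-1, Δ2=8
row 1: diag=8, rhs=24; c'=3/8, d'=3
row 2: denom=8−3·3/8=55/8; d'=(54−3·3)/(55/8)=72/11
back: M2=72/11
back: M1=3−3/8·72/11=6/11
M: M0=0, M1=6/11, M2=72/11, M3=0
seg 0: a=5, c=M0/2=0, d=(M1−M0)/(6·1)=1/11, b=Δ0−h0·(2M0+M1)/6=-56/11
seg 1: a=0, c=M1/2=3/11, d=(M2−M1)/(6·3)=1/3, b=Δ1−h1·(2M1+M2)/6=-53/11
seg 2: a=-3, c=M2/2=36/11, d=(M3−M2)/(6·1)=-12/11, b=Δ2−h2·(2M2+M3)/6=64/11
t_q=13/4 → seg 1, τ=9/4; S=0+-53/11·τ+3/11·τ²+1/3·τ³=-3987/704

  seg 0: a=5 b=-56/11 c=0 d=1/11
  seg 1: a=0 b=-53/11 c=3/11 d=1/3
  seg 2: a=-3 b=64/11 c=36/11 d=-12/11
S(13/4) = -3987/704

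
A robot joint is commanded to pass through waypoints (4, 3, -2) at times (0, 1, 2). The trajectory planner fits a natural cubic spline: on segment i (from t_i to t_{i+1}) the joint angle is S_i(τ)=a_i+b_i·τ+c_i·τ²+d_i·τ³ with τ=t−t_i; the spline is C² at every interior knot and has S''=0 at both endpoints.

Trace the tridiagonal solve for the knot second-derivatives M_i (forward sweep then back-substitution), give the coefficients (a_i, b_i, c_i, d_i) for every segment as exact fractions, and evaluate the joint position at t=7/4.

Δ: Δ0=-1, Δ1=-5
row 1: diag=4, rhs=-24; c'=1/4, d'=-6
back: M1=-6
M: M0=0, M1=-6, M2=0
seg 0: a=4, c=M0/2=0, d=(M1−M0)/(6·1)=-1, b=Δ0−h0·(2M0+M1)/6=0
seg 1: a=3, c=M1/2=-3, d=(M2−M1)/(6·1)=1, b=Δ1−h1·(2M1+M2)/6=-3
t_q=7/4 → seg 1, τ=3/4; S=3+-3·τ+-3·τ²+1·τ³=-33/64

  seg 0: a=4 b=0 c=0 d=-1
  seg 1: a=3 b=-3 c=-3 d=1
S(7/4) = -33/64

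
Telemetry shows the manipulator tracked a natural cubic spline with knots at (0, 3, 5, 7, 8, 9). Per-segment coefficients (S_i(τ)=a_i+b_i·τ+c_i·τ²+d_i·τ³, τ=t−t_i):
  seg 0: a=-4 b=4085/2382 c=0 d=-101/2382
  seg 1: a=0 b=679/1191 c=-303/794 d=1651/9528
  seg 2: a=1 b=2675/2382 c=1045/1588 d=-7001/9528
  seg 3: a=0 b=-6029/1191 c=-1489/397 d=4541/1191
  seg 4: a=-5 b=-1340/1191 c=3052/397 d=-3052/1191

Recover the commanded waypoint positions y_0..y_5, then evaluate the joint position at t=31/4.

y_0=-4 y_1=0 y_2=1 y_3=0 y_4=-5 y_5=-1
S(31/4) = -109199/25408

y_0 = S_0(0) = a_0 = -4
y_1 = S_1(0) = a_1 = 0
y_2 = S_2(0) = a_2 = 1
y_3 = S_3(0) = a_3 = 0
y_4 = S_4(0) = a_4 = -5
y_5 = S_4(1) = -1
t_q=31/4 is in segment 3 (τ=3/4); S_3(τ)=-109199/25408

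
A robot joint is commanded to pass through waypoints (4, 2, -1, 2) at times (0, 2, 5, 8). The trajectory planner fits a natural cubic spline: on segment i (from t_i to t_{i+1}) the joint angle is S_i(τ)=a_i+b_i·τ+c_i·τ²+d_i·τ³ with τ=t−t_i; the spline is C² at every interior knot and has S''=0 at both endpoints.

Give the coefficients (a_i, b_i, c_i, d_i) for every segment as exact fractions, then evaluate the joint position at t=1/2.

  seg 0: a=4 b=-33/37 c=0 d=-1/37
  seg 1: a=2 b=-45/37 c=-6/37 d=26/333
  seg 2: a=-1 b=-3/37 c=20/37 d=-20/333
S(1/2) = 1051/296

Δ: Δ0=-1, Δ1=-1, Δ2=1
row 1: diag=10, rhs=0; c'=3/10, d'=0
row 2: denom=12−3·3/10=111/10; d'=(12−3·0)/(111/10)=40/37
back: M2=40/37
back: M1=0−3/10·40/37=-12/37
M: M0=0, M1=-12/37, M2=40/37, M3=0
seg 0: a=4, c=M0/2=0, d=(M1−M0)/(6·2)=-1/37, b=Δ0−h0·(2M0+M1)/6=-33/37
seg 1: a=2, c=M1/2=-6/37, d=(M2−M1)/(6·3)=26/333, b=Δ1−h1·(2M1+M2)/6=-45/37
seg 2: a=-1, c=M2/2=20/37, d=(M3−M2)/(6·3)=-20/333, b=Δ2−h2·(2M2+M3)/6=-3/37
t_q=1/2 → seg 0, τ=1/2; S=4+-33/37·τ+0·τ²+-1/37·τ³=1051/296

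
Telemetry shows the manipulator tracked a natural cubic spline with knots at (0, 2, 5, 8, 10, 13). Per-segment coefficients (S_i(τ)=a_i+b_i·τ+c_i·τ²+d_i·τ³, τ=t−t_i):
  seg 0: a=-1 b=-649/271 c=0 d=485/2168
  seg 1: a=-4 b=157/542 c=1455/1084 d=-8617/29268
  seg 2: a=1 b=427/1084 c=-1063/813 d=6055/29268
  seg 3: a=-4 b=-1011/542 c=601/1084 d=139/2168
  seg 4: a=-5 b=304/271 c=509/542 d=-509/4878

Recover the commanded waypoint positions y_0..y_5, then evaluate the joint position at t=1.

y_0=-1 y_1=-4 y_2=1 y_3=-4 y_4=-5 y_5=4
S(1) = -6875/2168

y_0 = S_0(0) = a_0 = -1
y_1 = S_1(0) = a_1 = -4
y_2 = S_2(0) = a_2 = 1
y_3 = S_3(0) = a_3 = -4
y_4 = S_4(0) = a_4 = -5
y_5 = S_4(3) = 4
t_q=1 is in segment 0 (τ=1); S_0(τ)=-6875/2168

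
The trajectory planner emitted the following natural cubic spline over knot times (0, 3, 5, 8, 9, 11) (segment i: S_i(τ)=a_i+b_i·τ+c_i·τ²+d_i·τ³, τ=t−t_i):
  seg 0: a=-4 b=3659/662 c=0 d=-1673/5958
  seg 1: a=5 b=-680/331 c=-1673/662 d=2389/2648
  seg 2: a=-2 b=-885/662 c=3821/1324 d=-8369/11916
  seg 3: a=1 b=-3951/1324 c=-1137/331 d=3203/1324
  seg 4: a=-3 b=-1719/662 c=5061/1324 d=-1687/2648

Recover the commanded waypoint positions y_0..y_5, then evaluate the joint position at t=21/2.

y_0 = S_0(0) = a_0 = -4
y_1 = S_1(0) = a_1 = 5
y_2 = S_2(0) = a_2 = -2
y_3 = S_3(0) = a_3 = 1
y_4 = S_4(0) = a_4 = -3
y_5 = S_4(2) = 2
t_q=21/2 is in segment 4 (τ=3/2); S_4(τ)=-9417/21184

y_0=-4 y_1=5 y_2=-2 y_3=1 y_4=-3 y_5=2
S(21/2) = -9417/21184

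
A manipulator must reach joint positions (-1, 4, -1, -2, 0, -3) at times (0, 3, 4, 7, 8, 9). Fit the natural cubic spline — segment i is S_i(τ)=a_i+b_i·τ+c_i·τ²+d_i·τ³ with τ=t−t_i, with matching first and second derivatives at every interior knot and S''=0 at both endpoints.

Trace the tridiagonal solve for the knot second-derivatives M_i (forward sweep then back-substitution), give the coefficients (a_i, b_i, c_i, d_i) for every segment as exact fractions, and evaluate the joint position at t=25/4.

  seg 0: a=-1 b=488/111 c=0 d=-101/333
  seg 1: a=4 b=-421/111 c=-101/37 d=169/111
  seg 2: a=-1 b=-520/111 c=68/37 d=-43/333
  seg 3: a=-2 b=317/111 c=25/37 d=-170/111
  seg 4: a=0 b=-43/111 c=-145/37 d=145/111
S(25/4) = -8779/2368

Δ: Δ0=5/3, Δ1=-5, Δ2=-1/3, Δ3=2, Δ4=-3
row 1: diag=8, rhs=-40; c'=1/8, d'=-5
row 2: denom=8−1·1/8=63/8; d'=(28−1·-5)/(63/8)=88/21
row 3: denom=8−3·8/21=48/7; d'=(14−3·88/21)/(48/7)=5/24
row 4: denom=4−1·7/48=185/48; d'=(-30−1·5/24)/(185/48)=-290/37
back: M4=-290/37
back: M3=5/24−7/48·-290/37=50/37
back: M2=88/21−8/21·50/37=136/37
back: M1=-5−1/8·136/37=-202/37
M: M0=0, M1=-202/37, M2=136/37, M3=50/37, M4=-290/37, M5=0
seg 0: a=-1, c=M0/2=0, d=(M1−M0)/(6·3)=-101/333, b=Δ0−h0·(2M0+M1)/6=488/111
seg 1: a=4, c=M1/2=-101/37, d=(M2−M1)/(6·1)=169/111, b=Δ1−h1·(2M1+M2)/6=-421/111
seg 2: a=-1, c=M2/2=68/37, d=(M3−M2)/(6·3)=-43/333, b=Δ2−h2·(2M2+M3)/6=-520/111
seg 3: a=-2, c=M3/2=25/37, d=(M4−M3)/(6·1)=-170/111, b=Δ3−h3·(2M3+M4)/6=317/111
seg 4: a=0, c=M4/2=-145/37, d=(M5−M4)/(6·1)=145/111, b=Δ4−h4·(2M4+M5)/6=-43/111
t_q=25/4 → seg 2, τ=9/4; S=-1+-520/111·τ+68/37·τ²+-43/333·τ³=-8779/2368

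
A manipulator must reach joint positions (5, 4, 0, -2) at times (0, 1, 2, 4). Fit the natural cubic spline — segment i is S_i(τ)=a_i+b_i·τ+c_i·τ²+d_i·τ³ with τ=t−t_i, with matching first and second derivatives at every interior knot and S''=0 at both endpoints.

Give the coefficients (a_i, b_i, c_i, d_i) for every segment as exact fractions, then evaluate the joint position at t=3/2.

Δ: Δ0=-1, Δ1=-4, Δ2=-1
row 1: diag=4, rhs=-18; c'=1/4, d'=-9/2
row 2: denom=6−1·1/4=23/4; d'=(18−1·-9/2)/(23/4)=90/23
back: M2=90/23
back: M1=-9/2−1/4·90/23=-126/23
M: M0=0, M1=-126/23, M2=90/23, M3=0
seg 0: a=5, c=M0/2=0, d=(M1−M0)/(6·1)=-21/23, b=Δ0−h0·(2M0+M1)/6=-2/23
seg 1: a=4, c=M1/2=-63/23, d=(M2−M1)/(6·1)=36/23, b=Δ1−h1·(2M1+M2)/6=-65/23
seg 2: a=0, c=M2/2=45/23, d=(M3−M2)/(6·2)=-15/46, b=Δ2−h2·(2M2+M3)/6=-83/23
t_q=3/2 → seg 1, τ=1/2; S=4+-65/23·τ+-63/23·τ²+36/23·τ³=193/92

  seg 0: a=5 b=-2/23 c=0 d=-21/23
  seg 1: a=4 b=-65/23 c=-63/23 d=36/23
  seg 2: a=0 b=-83/23 c=45/23 d=-15/46
S(3/2) = 193/92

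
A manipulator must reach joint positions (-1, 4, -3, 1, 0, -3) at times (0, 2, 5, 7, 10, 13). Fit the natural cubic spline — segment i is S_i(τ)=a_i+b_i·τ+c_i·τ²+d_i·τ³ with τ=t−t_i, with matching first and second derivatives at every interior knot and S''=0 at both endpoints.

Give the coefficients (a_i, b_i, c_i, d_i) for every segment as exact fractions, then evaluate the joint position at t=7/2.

Δ: Δ0=5/2, Δ1=-7/3, Δ2=2, Δ3=-1/3, Δ4=-1
row 1: diag=10, rhs=-29; c'=3/10, d'=-29/10
row 2: denom=10−3·3/10=91/10; d'=(26−3·-29/10)/(91/10)=347/91
row 3: denom=10−2·20/91=870/91; d'=(-14−2·347/91)/(870/91)=-328/145
row 4: denom=12−3·91/290=3207/290; d'=(-4−3·-328/145)/(3207/290)=808/3207
back: M4=808/3207
back: M3=-328/145−91/290·808/3207=-7508/3207
back: M2=347/91−20/91·-7508/3207=13879/3207
back: M1=-29/10−3/10·13879/3207=-4488/1069
M: M0=0, M1=-4488/1069, M2=13879/3207, M3=-7508/3207, M4=808/3207, M5=0
seg 0: a=-1, c=M0/2=0, d=(M1−M0)/(6·2)=-374/1069, b=Δ0−h0·(2M0+M1)/6=8337/2138
seg 1: a=4, c=M1/2=-2244/1069, d=(M2−M1)/(6·3)=27343/57726, b=Δ1−h1·(2M1+M2)/6=-639/2138
seg 2: a=-3, c=M2/2=13879/6414, d=(M3−M2)/(6·2)=-7129/12828, b=Δ2−h2·(2M2+M3)/6=-112/1069
seg 3: a=1, c=M3/2=-3754/3207, d=(M4−M3)/(6·3)=154/1069, b=Δ3−h3·(2M3+M4)/6=6035/3207
seg 4: a=0, c=M4/2=404/3207, d=(M5−M4)/(6·3)=-404/28863, b=Δ4−h4·(2M4+M5)/6=-4015/3207
t_q=7/2 → seg 1, τ=3/2; S=4+-639/2138·τ+-2244/1069·τ²+27343/57726·τ³=7307/17104

  seg 0: a=-1 b=8337/2138 c=0 d=-374/1069
  seg 1: a=4 b=-639/2138 c=-2244/1069 d=27343/57726
  seg 2: a=-3 b=-112/1069 c=13879/6414 d=-7129/12828
  seg 3: a=1 b=6035/3207 c=-3754/3207 d=154/1069
  seg 4: a=0 b=-4015/3207 c=404/3207 d=-404/28863
S(7/2) = 7307/17104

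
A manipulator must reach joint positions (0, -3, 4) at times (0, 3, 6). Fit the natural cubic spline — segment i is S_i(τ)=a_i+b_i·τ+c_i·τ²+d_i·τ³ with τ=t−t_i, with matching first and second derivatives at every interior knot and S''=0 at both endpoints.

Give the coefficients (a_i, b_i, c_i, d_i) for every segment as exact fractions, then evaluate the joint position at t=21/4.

  seg 0: a=0 b=-11/6 c=0 d=5/54
  seg 1: a=-3 b=2/3 c=5/6 d=-5/54
S(21/4) = 213/128

Δ: Δ0=-1, Δ1=7/3
row 1: diag=12, rhs=20; c'=1/4, d'=5/3
back: M1=5/3
M: M0=0, M1=5/3, M2=0
seg 0: a=0, c=M0/2=0, d=(M1−M0)/(6·3)=5/54, b=Δ0−h0·(2M0+M1)/6=-11/6
seg 1: a=-3, c=M1/2=5/6, d=(M2−M1)/(6·3)=-5/54, b=Δ1−h1·(2M1+M2)/6=2/3
t_q=21/4 → seg 1, τ=9/4; S=-3+2/3·τ+5/6·τ²+-5/54·τ³=213/128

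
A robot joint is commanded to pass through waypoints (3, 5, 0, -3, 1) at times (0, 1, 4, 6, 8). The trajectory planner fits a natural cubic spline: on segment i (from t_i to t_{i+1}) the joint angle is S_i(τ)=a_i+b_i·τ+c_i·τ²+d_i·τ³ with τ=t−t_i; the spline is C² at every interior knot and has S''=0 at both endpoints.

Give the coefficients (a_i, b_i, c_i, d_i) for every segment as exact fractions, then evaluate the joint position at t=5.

  seg 0: a=3 b=4001/1608 c=0 d=-785/1608
  seg 1: a=5 b=823/804 c=-785/536 d=913/4824
  seg 2: a=0 b=-4267/1608 c=16/67 d=1087/6432
  seg 3: a=-3 b=265/804 c=1343/1072 d=-1343/6432
S(5) = -4815/2144

Δ: Δ0=2, Δ1=-5/3, Δ2=-3/2, Δ3=2
row 1: diag=8, rhs=-22; c'=3/8, d'=-11/4
row 2: denom=10−3·3/8=71/8; d'=(1−3·-11/4)/(71/8)=74/71
row 3: denom=8−2·16/71=536/71; d'=(21−2·74/71)/(536/71)=1343/536
back: M3=1343/536
back: M2=74/71−16/71·1343/536=32/67
back: M1=-11/4−3/8·32/67=-785/268
M: M0=0, M1=-785/268, M2=32/67, M3=1343/536, M4=0
seg 0: a=3, c=M0/2=0, d=(M1−M0)/(6·1)=-785/1608, b=Δ0−h0·(2M0+M1)/6=4001/1608
seg 1: a=5, c=M1/2=-785/536, d=(M2−M1)/(6·3)=913/4824, b=Δ1−h1·(2M1+M2)/6=823/804
seg 2: a=0, c=M2/2=16/67, d=(M3−M2)/(6·2)=1087/6432, b=Δ2−h2·(2M2+M3)/6=-4267/1608
seg 3: a=-3, c=M3/2=1343/1072, d=(M4−M3)/(6·2)=-1343/6432, b=Δ3−h3·(2M3+M4)/6=265/804
t_q=5 → seg 2, τ=1; S=0+-4267/1608·τ+16/67·τ²+1087/6432·τ³=-4815/2144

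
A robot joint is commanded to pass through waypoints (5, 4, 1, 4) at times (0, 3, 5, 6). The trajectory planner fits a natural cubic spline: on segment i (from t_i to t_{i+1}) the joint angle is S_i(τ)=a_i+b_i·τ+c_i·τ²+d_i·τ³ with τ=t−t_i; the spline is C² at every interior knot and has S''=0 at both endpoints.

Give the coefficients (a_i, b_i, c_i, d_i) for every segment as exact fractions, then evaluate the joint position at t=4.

Δ: Δ0=-1/3, Δ1=-3/2, Δ2=3
row 1: diag=10, rhs=-7; c'=1/5, d'=-7/10
row 2: denom=6−2·1/5=28/5; d'=(27−2·-7/10)/(28/5)=71/14
back: M2=71/14
back: M1=-7/10−1/5·71/14=-12/7
M: M0=0, M1=-12/7, M2=71/14, M3=0
seg 0: a=5, c=M0/2=0, d=(M1−M0)/(6·3)=-2/21, b=Δ0−h0·(2M0+M1)/6=11/21
seg 1: a=4, c=M1/2=-6/7, d=(M2−M1)/(6·2)=95/168, b=Δ1−h1·(2M1+M2)/6=-43/21
seg 2: a=1, c=M2/2=71/28, d=(M3−M2)/(6·1)=-71/84, b=Δ2−h2·(2M2+M3)/6=55/42
t_q=4 → seg 1, τ=1; S=4+-43/21·τ+-6/7·τ²+95/168·τ³=93/56

  seg 0: a=5 b=11/21 c=0 d=-2/21
  seg 1: a=4 b=-43/21 c=-6/7 d=95/168
  seg 2: a=1 b=55/42 c=71/28 d=-71/84
S(4) = 93/56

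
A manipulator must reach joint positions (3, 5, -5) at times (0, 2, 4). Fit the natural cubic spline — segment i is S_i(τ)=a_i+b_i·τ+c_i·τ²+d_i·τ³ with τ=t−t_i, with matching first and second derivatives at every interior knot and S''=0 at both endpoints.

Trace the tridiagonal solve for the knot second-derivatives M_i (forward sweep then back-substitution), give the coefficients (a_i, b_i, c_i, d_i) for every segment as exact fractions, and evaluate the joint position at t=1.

  seg 0: a=3 b=5/2 c=0 d=-3/8
  seg 1: a=5 b=-2 c=-9/4 d=3/8
S(1) = 41/8

Δ: Δ0=1, Δ1=-5
row 1: diag=8, rhs=-36; c'=1/4, d'=-9/2
back: M1=-9/2
M: M0=0, M1=-9/2, M2=0
seg 0: a=3, c=M0/2=0, d=(M1−M0)/(6·2)=-3/8, b=Δ0−h0·(2M0+M1)/6=5/2
seg 1: a=5, c=M1/2=-9/4, d=(M2−M1)/(6·2)=3/8, b=Δ1−h1·(2M1+M2)/6=-2
t_q=1 → seg 0, τ=1; S=3+5/2·τ+0·τ²+-3/8·τ³=41/8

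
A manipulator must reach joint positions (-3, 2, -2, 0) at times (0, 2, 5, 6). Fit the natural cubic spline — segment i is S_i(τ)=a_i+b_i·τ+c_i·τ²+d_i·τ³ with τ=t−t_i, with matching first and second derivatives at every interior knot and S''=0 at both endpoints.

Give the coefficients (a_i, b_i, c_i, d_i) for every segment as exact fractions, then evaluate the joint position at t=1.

  seg 0: a=-3 b=1553/426 c=0 d=-61/213
  seg 1: a=2 b=89/426 c=-122/71 d=57/142
  seg 2: a=-2 b=157/213 c=269/142 d=-269/426
S(1) = 51/142

Δ: Δ0=5/2, Δ1=-4/3, Δ2=2
row 1: diag=10, rhs=-23; c'=3/10, d'=-23/10
row 2: denom=8−3·3/10=71/10; d'=(20−3·-23/10)/(71/10)=269/71
back: M2=269/71
back: M1=-23/10−3/10·269/71=-244/71
M: M0=0, M1=-244/71, M2=269/71, M3=0
seg 0: a=-3, c=M0/2=0, d=(M1−M0)/(6·2)=-61/213, b=Δ0−h0·(2M0+M1)/6=1553/426
seg 1: a=2, c=M1/2=-122/71, d=(M2−M1)/(6·3)=57/142, b=Δ1−h1·(2M1+M2)/6=89/426
seg 2: a=-2, c=M2/2=269/142, d=(M3−M2)/(6·1)=-269/426, b=Δ2−h2·(2M2+M3)/6=157/213
t_q=1 → seg 0, τ=1; S=-3+1553/426·τ+0·τ²+-61/213·τ³=51/142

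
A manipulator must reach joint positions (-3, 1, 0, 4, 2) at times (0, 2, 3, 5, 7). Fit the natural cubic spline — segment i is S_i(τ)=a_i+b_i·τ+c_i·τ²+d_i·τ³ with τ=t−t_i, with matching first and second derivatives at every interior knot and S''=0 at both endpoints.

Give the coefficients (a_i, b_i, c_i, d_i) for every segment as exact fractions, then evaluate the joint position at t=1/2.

  seg 0: a=-3 b=209/64 c=0 d=-81/256
  seg 1: a=1 b=-17/32 c=-243/128 d=183/128
  seg 2: a=0 b=-5/128 c=153/64 d=-351/512
  seg 3: a=4 b=83/64 c=-441/256 d=147/512
S(1/2) = -2881/2048

Δ: Δ0=2, Δ1=-1, Δ2=2, Δ3=-1
row 1: diag=6, rhs=-18; c'=1/6, d'=-3
row 2: denom=6−1·1/6=35/6; d'=(18−1·-3)/(35/6)=18/5
row 3: denom=8−2·12/35=256/35; d'=(-18−2·18/5)/(256/35)=-441/128
back: M3=-441/128
back: M2=18/5−12/35·-441/128=153/32
back: M1=-3−1/6·153/32=-243/64
M: M0=0, M1=-243/64, M2=153/32, M3=-441/128, M4=0
seg 0: a=-3, c=M0/2=0, d=(M1−M0)/(6·2)=-81/256, b=Δ0−h0·(2M0+M1)/6=209/64
seg 1: a=1, c=M1/2=-243/128, d=(M2−M1)/(6·1)=183/128, b=Δ1−h1·(2M1+M2)/6=-17/32
seg 2: a=0, c=M2/2=153/64, d=(M3−M2)/(6·2)=-351/512, b=Δ2−h2·(2M2+M3)/6=-5/128
seg 3: a=4, c=M3/2=-441/256, d=(M4−M3)/(6·2)=147/512, b=Δ3−h3·(2M3+M4)/6=83/64
t_q=1/2 → seg 0, τ=1/2; S=-3+209/64·τ+0·τ²+-81/256·τ³=-2881/2048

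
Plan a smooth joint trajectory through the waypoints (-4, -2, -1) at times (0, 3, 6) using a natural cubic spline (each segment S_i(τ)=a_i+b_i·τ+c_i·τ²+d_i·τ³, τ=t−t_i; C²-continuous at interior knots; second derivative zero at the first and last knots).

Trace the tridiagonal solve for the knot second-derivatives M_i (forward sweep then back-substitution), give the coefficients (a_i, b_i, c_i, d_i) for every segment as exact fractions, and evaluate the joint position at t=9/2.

Δ: Δ0=2/3, Δ1=1/3
row 1: diag=12, rhs=-2; c'=1/4, d'=-1/6
back: M1=-1/6
M: M0=0, M1=-1/6, M2=0
seg 0: a=-4, c=M0/2=0, d=(M1−M0)/(6·3)=-1/108, b=Δ0−h0·(2M0+M1)/6=3/4
seg 1: a=-2, c=M1/2=-1/12, d=(M2−M1)/(6·3)=1/108, b=Δ1−h1·(2M1+M2)/6=1/2
t_q=9/2 → seg 1, τ=3/2; S=-2+1/2·τ+-1/12·τ²+1/108·τ³=-45/32

  seg 0: a=-4 b=3/4 c=0 d=-1/108
  seg 1: a=-2 b=1/2 c=-1/12 d=1/108
S(9/2) = -45/32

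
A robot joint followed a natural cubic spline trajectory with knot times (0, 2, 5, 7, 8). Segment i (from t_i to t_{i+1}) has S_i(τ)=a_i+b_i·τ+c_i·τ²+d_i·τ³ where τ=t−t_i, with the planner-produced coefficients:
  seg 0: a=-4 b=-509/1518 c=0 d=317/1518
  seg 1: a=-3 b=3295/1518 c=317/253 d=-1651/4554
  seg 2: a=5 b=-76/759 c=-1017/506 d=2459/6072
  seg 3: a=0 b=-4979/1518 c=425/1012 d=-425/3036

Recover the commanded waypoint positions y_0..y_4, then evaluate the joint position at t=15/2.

y_0=-4 y_1=-3 y_2=5 y_3=0 y_4=-3
S(15/2) = -12569/8096

y_0 = S_0(0) = a_0 = -4
y_1 = S_1(0) = a_1 = -3
y_2 = S_2(0) = a_2 = 5
y_3 = S_3(0) = a_3 = 0
y_4 = S_3(1) = -3
t_q=15/2 is in segment 3 (τ=1/2); S_3(τ)=-12569/8096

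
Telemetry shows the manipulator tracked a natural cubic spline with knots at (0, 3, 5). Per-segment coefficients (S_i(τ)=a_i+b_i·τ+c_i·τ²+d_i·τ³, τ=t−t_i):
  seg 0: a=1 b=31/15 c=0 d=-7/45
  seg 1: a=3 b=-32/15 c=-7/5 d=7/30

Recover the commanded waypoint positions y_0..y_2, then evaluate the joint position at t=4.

y_0 = S_0(0) = a_0 = 1
y_1 = S_1(0) = a_1 = 3
y_2 = S_1(2) = -5
t_q=4 is in segment 1 (τ=1); S_1(τ)=-3/10

y_0=1 y_1=3 y_2=-5
S(4) = -3/10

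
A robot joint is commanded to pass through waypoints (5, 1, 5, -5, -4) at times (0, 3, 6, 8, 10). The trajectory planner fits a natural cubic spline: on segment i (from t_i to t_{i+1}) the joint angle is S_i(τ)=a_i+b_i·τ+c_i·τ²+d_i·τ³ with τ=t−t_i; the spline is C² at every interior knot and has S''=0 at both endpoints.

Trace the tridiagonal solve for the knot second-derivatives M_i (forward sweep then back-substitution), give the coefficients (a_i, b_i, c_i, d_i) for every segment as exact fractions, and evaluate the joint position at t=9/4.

  seg 0: a=5 b=-761/280 c=0 d=1163/7560
  seg 1: a=1 b=201/140 c=1163/840 d=-715/1512
  seg 2: a=5 b=-121/40 c=-201/70 d=211/224
  seg 3: a=-5 b=-449/140 c=1557/560 d=-519/1120
S(9/4) = 1631/2560

Δ: Δ0=-4/3, Δ1=4/3, Δ2=-5, Δ3=1/2
row 1: diag=12, rhs=16; c'=1/4, d'=4/3
row 2: denom=10−3·1/4=37/4; d'=(-38−3·4/3)/(37/4)=-168/37
row 3: denom=8−2·8/37=280/37; d'=(33−2·-168/37)/(280/37)=1557/280
back: M3=1557/280
back: M2=-168/37−8/37·1557/280=-201/35
back: M1=4/3−1/4·-201/35=1163/420
M: M0=0, M1=1163/420, M2=-201/35, M3=1557/280, M4=0
seg 0: a=5, c=M0/2=0, d=(M1−M0)/(6·3)=1163/7560, b=Δ0−h0·(2M0+M1)/6=-761/280
seg 1: a=1, c=M1/2=1163/840, d=(M2−M1)/(6·3)=-715/1512, b=Δ1−h1·(2M1+M2)/6=201/140
seg 2: a=5, c=M2/2=-201/70, d=(M3−M2)/(6·2)=211/224, b=Δ2−h2·(2M2+M3)/6=-121/40
seg 3: a=-5, c=M3/2=1557/560, d=(M4−M3)/(6·2)=-519/1120, b=Δ3−h3·(2M3+M4)/6=-449/140
t_q=9/4 → seg 0, τ=9/4; S=5+-761/280·τ+0·τ²+1163/7560·τ³=1631/2560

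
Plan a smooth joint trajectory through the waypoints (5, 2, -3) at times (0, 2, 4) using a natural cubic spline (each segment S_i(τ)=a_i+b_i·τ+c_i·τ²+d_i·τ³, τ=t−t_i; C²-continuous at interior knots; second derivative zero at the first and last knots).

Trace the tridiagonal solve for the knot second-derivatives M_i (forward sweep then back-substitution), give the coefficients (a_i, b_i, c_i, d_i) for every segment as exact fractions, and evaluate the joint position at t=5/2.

Δ: Δ0=-3/2, Δ1=-5/2
row 1: diag=8, rhs=-6; c'=1/4, d'=-3/4
back: M1=-3/4
M: M0=0, M1=-3/4, M2=0
seg 0: a=5, c=M0/2=0, d=(M1−M0)/(6·2)=-1/16, b=Δ0−h0·(2M0+M1)/6=-5/4
seg 1: a=2, c=M1/2=-3/8, d=(M2−M1)/(6·2)=1/16, b=Δ1−h1·(2M1+M2)/6=-2
t_q=5/2 → seg 1, τ=1/2; S=2+-2·τ+-3/8·τ²+1/16·τ³=117/128

  seg 0: a=5 b=-5/4 c=0 d=-1/16
  seg 1: a=2 b=-2 c=-3/8 d=1/16
S(5/2) = 117/128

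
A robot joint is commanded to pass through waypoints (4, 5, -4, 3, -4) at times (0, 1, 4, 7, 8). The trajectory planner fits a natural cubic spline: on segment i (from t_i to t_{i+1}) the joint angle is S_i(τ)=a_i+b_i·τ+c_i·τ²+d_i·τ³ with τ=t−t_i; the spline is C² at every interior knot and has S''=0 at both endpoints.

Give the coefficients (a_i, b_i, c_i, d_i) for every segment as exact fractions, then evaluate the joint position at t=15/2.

Δ: Δ0=1, Δ1=-3, Δ2=7/3, Δ3=-7
row 1: diag=8, rhs=-24; c'=3/8, d'=-3
row 2: denom=12−3·3/8=87/8; d'=(32−3·-3)/(87/8)=328/87
row 3: denom=8−3·8/29=208/29; d'=(-56−3·328/87)/(208/29)=-122/13
back: M3=-122/13
back: M2=328/87−8/29·-122/13=248/39
back: M1=-3−3/8·248/39=-70/13
M: M0=0, M1=-70/13, M2=248/39, M3=-122/13, M4=0
seg 0: a=4, c=M0/2=0, d=(M1−M0)/(6·1)=-35/39, b=Δ0−h0·(2M0+M1)/6=74/39
seg 1: a=5, c=M1/2=-35/13, d=(M2−M1)/(6·3)=229/351, b=Δ1−h1·(2M1+M2)/6=-31/39
seg 2: a=-4, c=M2/2=124/39, d=(M3−M2)/(6·3)=-307/351, b=Δ2−h2·(2M2+M3)/6=2/3
seg 3: a=3, c=M3/2=-61/13, d=(M4−M3)/(6·1)=61/39, b=Δ3−h3·(2M3+M4)/6=-151/39
t_q=15/2 → seg 3, τ=1/2; S=3+-151/39·τ+-61/13·τ²+61/39·τ³=9/104

  seg 0: a=4 b=74/39 c=0 d=-35/39
  seg 1: a=5 b=-31/39 c=-35/13 d=229/351
  seg 2: a=-4 b=2/3 c=124/39 d=-307/351
  seg 3: a=3 b=-151/39 c=-61/13 d=61/39
S(15/2) = 9/104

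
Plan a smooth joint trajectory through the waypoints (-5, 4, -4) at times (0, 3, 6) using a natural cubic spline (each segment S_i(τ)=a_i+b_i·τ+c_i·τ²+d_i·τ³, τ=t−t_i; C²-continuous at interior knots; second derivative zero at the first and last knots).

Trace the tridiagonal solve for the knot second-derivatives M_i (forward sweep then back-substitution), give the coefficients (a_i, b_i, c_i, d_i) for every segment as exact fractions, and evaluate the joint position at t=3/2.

  seg 0: a=-5 b=53/12 c=0 d=-17/108
  seg 1: a=4 b=1/6 c=-17/12 d=17/108
S(3/2) = 35/32

Δ: Δ0=3, Δ1=-8/3
row 1: diag=12, rhs=-34; c'=1/4, d'=-17/6
back: M1=-17/6
M: M0=0, M1=-17/6, M2=0
seg 0: a=-5, c=M0/2=0, d=(M1−M0)/(6·3)=-17/108, b=Δ0−h0·(2M0+M1)/6=53/12
seg 1: a=4, c=M1/2=-17/12, d=(M2−M1)/(6·3)=17/108, b=Δ1−h1·(2M1+M2)/6=1/6
t_q=3/2 → seg 0, τ=3/2; S=-5+53/12·τ+0·τ²+-17/108·τ³=35/32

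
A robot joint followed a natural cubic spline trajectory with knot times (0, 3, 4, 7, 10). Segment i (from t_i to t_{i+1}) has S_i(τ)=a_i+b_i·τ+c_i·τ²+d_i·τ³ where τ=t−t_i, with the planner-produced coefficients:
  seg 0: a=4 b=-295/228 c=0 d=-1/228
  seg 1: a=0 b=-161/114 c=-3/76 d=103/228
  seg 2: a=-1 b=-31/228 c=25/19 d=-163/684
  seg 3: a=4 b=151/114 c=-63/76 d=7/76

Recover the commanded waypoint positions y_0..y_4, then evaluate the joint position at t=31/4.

y_0 = S_0(0) = a_0 = 4
y_1 = S_1(0) = a_1 = 0
y_2 = S_2(0) = a_2 = -1
y_3 = S_3(0) = a_3 = 4
y_4 = S_3(3) = 3
t_q=31/4 is in segment 3 (τ=3/4); S_3(τ)=22209/4864

y_0=4 y_1=0 y_2=-1 y_3=4 y_4=3
S(31/4) = 22209/4864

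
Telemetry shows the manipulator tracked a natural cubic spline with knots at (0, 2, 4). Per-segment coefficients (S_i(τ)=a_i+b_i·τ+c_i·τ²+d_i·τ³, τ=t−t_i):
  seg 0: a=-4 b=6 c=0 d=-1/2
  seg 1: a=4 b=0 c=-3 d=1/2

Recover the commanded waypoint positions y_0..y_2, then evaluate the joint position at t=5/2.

y_0=-4 y_1=4 y_2=-4
S(5/2) = 53/16

y_0 = S_0(0) = a_0 = -4
y_1 = S_1(0) = a_1 = 4
y_2 = S_1(2) = -4
t_q=5/2 is in segment 1 (τ=1/2); S_1(τ)=53/16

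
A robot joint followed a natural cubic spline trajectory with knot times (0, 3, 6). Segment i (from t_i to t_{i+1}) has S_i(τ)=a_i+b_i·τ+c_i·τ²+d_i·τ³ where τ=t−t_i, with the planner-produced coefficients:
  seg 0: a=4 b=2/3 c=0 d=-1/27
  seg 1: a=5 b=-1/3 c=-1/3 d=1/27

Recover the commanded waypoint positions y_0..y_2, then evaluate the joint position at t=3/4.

y_0 = S_0(0) = a_0 = 4
y_1 = S_1(0) = a_1 = 5
y_2 = S_1(3) = 2
t_q=3/4 is in segment 0 (τ=3/4); S_0(τ)=287/64

y_0=4 y_1=5 y_2=2
S(3/4) = 287/64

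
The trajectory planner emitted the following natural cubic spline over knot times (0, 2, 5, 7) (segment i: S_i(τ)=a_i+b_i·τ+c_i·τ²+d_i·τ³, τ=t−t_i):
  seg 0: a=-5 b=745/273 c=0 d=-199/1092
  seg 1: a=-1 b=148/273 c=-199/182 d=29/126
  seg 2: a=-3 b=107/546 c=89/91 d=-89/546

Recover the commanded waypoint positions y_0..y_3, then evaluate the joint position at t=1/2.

y_0 = S_0(0) = a_0 = -5
y_1 = S_1(0) = a_1 = -1
y_2 = S_2(0) = a_2 = -3
y_3 = S_2(2) = 0
t_q=1/2 is in segment 0 (τ=1/2); S_0(τ)=-10653/2912

y_0=-5 y_1=-1 y_2=-3 y_3=0
S(1/2) = -10653/2912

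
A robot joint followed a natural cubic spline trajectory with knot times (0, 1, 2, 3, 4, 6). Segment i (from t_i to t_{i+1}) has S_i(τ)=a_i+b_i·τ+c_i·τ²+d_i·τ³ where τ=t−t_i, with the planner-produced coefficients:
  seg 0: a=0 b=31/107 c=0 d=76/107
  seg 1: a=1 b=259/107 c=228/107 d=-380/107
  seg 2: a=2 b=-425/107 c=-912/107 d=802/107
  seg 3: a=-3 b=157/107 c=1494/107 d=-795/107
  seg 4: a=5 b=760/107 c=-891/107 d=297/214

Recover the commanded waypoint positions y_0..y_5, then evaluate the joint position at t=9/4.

y_0=0 y_1=1 y_2=2 y_3=-3 y_4=5 y_5=-3
S(9/4) = 2025/3424

y_0 = S_0(0) = a_0 = 0
y_1 = S_1(0) = a_1 = 1
y_2 = S_2(0) = a_2 = 2
y_3 = S_3(0) = a_3 = -3
y_4 = S_4(0) = a_4 = 5
y_5 = S_4(2) = -3
t_q=9/4 is in segment 2 (τ=1/4); S_2(τ)=2025/3424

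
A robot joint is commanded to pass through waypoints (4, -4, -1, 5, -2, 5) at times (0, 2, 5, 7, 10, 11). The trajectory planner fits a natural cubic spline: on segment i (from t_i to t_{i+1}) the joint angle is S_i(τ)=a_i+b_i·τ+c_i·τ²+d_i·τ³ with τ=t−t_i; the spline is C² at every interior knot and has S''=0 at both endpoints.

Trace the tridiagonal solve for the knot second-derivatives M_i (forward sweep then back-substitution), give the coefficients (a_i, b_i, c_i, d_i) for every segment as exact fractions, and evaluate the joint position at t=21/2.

Δ: Δ0=-4, Δ1=1, Δ2=3, Δ3=-7/3, Δ4=7
row 1: diag=10, rhs=30; c'=3/10, d'=3
row 2: denom=10−3·3/10=91/10; d'=(12−3·3)/(91/10)=30/91
row 3: denom=10−2·20/91=870/91; d'=(-32−2·30/91)/(870/91)=-1486/435
row 4: denom=8−3·91/290=2047/290; d'=(56−3·-1486/435)/(2047/290)=19212/2047
back: M4=19212/2047
back: M3=-1486/435−91/290·19212/2047=-39064/6141
back: M2=30/91−20/91·-39064/6141=10610/6141
back: M1=3−3/10·10610/6141=5080/2047
M: M0=0, M1=5080/2047, M2=10610/6141, M3=-39064/6141, M4=19212/2047, M5=0
seg 0: a=4, c=M0/2=0, d=(M1−M0)/(6·2)=1270/6141, b=Δ0−h0·(2M0+M1)/6=-29644/6141
seg 1: a=-4, c=M1/2=2540/2047, d=(M2−M1)/(6·3)=-2315/55269, b=Δ1−h1·(2M1+M2)/6=-14404/6141
seg 2: a=-1, c=M2/2=5305/6141, d=(M3−M2)/(6·2)=-8279/12282, b=Δ2−h2·(2M2+M3)/6=24371/6141
seg 3: a=5, c=M3/2=-19532/6141, d=(M4−M3)/(6·3)=48350/55269, b=Δ3−h3·(2M3+M4)/6=-1361/2047
seg 4: a=-2, c=M4/2=9606/2047, d=(M5−M4)/(6·1)=-3202/2047, b=Δ4−h4·(2M4+M5)/6=7925/2047
t_q=21/2 → seg 4, τ=1/2; S=-2+7925/2047·τ+9606/2047·τ²+-3202/2047·τ³=7479/8188

  seg 0: a=4 b=-29644/6141 c=0 d=1270/6141
  seg 1: a=-4 b=-14404/6141 c=2540/2047 d=-2315/55269
  seg 2: a=-1 b=24371/6141 c=5305/6141 d=-8279/12282
  seg 3: a=5 b=-1361/2047 c=-19532/6141 d=48350/55269
  seg 4: a=-2 b=7925/2047 c=9606/2047 d=-3202/2047
S(21/2) = 7479/8188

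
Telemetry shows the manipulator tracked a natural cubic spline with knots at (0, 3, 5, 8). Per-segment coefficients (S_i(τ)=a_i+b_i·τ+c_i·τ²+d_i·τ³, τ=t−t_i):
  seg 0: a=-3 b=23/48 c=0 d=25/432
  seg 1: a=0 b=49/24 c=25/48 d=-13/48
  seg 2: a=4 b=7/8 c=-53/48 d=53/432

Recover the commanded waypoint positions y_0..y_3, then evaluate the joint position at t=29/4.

y_0 = S_0(0) = a_0 = -3
y_1 = S_1(0) = a_1 = 0
y_2 = S_2(0) = a_2 = 4
y_3 = S_2(3) = 0
t_q=29/4 is in segment 2 (τ=9/4); S_2(τ)=1819/1024

y_0=-3 y_1=0 y_2=4 y_3=0
S(29/4) = 1819/1024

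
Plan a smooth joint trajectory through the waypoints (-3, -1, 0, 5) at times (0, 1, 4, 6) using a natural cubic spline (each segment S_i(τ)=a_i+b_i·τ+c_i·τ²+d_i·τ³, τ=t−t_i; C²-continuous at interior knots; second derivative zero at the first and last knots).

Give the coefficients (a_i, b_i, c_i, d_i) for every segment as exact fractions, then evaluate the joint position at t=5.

Δ: Δ0=2, Δ1=1/3, Δ2=5/2
row 1: diag=8, rhs=-10; c'=3/8, d'=-5/4
row 2: denom=10−3·3/8=71/8; d'=(13−3·-5/4)/(71/8)=134/71
back: M2=134/71
back: M1=-5/4−3/8·134/71=-139/71
M: M0=0, M1=-139/71, M2=134/71, M3=0
seg 0: a=-3, c=M0/2=0, d=(M1−M0)/(6·1)=-139/426, b=Δ0−h0·(2M0+M1)/6=991/426
seg 1: a=-1, c=M1/2=-139/142, d=(M2−M1)/(6·3)=91/426, b=Δ1−h1·(2M1+M2)/6=287/213
seg 2: a=0, c=M2/2=67/71, d=(M3−M2)/(6·2)=-67/426, b=Δ2−h2·(2M2+M3)/6=529/426
t_q=5 → seg 2, τ=1; S=0+529/426·τ+67/71·τ²+-67/426·τ³=144/71

  seg 0: a=-3 b=991/426 c=0 d=-139/426
  seg 1: a=-1 b=287/213 c=-139/142 d=91/426
  seg 2: a=0 b=529/426 c=67/71 d=-67/426
S(5) = 144/71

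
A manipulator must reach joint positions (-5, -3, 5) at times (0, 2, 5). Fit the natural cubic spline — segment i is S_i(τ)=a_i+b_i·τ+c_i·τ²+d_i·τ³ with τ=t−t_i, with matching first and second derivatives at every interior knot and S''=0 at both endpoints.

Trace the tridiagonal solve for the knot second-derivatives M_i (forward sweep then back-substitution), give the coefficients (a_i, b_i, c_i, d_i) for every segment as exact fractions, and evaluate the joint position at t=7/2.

  seg 0: a=-5 b=2/3 c=0 d=1/12
  seg 1: a=-3 b=5/3 c=1/2 d=-1/18
S(7/2) = 7/16

Δ: Δ0=1, Δ1=8/3
row 1: diag=10, rhs=10; c'=3/10, d'=1
back: M1=1
M: M0=0, M1=1, M2=0
seg 0: a=-5, c=M0/2=0, d=(M1−M0)/(6·2)=1/12, b=Δ0−h0·(2M0+M1)/6=2/3
seg 1: a=-3, c=M1/2=1/2, d=(M2−M1)/(6·3)=-1/18, b=Δ1−h1·(2M1+M2)/6=5/3
t_q=7/2 → seg 1, τ=3/2; S=-3+5/3·τ+1/2·τ²+-1/18·τ³=7/16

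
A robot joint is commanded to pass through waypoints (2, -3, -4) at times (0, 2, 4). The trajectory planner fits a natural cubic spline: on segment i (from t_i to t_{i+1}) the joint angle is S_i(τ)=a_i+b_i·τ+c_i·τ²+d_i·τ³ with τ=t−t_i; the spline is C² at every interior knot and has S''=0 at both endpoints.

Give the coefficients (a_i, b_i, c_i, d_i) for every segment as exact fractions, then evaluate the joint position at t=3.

  seg 0: a=2 b=-3 c=0 d=1/8
  seg 1: a=-3 b=-3/2 c=3/4 d=-1/8
S(3) = -31/8

Δ: Δ0=-5/2, Δ1=-1/2
row 1: diag=8, rhs=12; c'=1/4, d'=3/2
back: M1=3/2
M: M0=0, M1=3/2, M2=0
seg 0: a=2, c=M0/2=0, d=(M1−M0)/(6·2)=1/8, b=Δ0−h0·(2M0+M1)/6=-3
seg 1: a=-3, c=M1/2=3/4, d=(M2−M1)/(6·2)=-1/8, b=Δ1−h1·(2M1+M2)/6=-3/2
t_q=3 → seg 1, τ=1; S=-3+-3/2·τ+3/4·τ²+-1/8·τ³=-31/8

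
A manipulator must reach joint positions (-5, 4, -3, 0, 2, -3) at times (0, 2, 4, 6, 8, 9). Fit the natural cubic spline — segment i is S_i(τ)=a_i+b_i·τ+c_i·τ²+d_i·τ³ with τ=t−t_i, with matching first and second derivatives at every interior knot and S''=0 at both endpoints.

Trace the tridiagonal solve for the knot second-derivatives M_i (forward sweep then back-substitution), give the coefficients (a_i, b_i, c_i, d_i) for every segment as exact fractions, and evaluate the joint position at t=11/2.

  seg 0: a=-5 b=1067/153 c=0 d=-757/1224
  seg 1: a=4 b=-137/306 c=-757/204 d=1337/1224
  seg 2: a=-3 b=-334/153 c=145/51 d=-613/1224
  seg 3: a=0 b=973/306 c=-11/68 d=-71/153
  seg 4: a=2 b=-929/306 c=-601/204 d=601/612
S(11/2) = -301/192

Δ: Δ0=9/2, Δ1=-7/2, Δ2=3/2, Δ3=1, Δ4=-5
row 1: diag=8, rhs=-48; c'=1/4, d'=-6
row 2: denom=8−2·1/4=15/2; d'=(30−2·-6)/(15/2)=28/5
row 3: denom=8−2·4/15=112/15; d'=(-3−2·28/5)/(112/15)=-213/112
row 4: denom=6−2·15/56=153/28; d'=(-36−2·-213/112)/(153/28)=-601/102
back: M4=-601/102
back: M3=-213/112−15/56·-601/102=-11/34
back: M2=28/5−4/15·-11/34=290/51
back: M1=-6−1/4·290/51=-757/102
M: M0=0, M1=-757/102, M2=290/51, M3=-11/34, M4=-601/102, M5=0
seg 0: a=-5, c=M0/2=0, d=(M1−M0)/(6·2)=-757/1224, b=Δ0−h0·(2M0+M1)/6=1067/153
seg 1: a=4, c=M1/2=-757/204, d=(M2−M1)/(6·2)=1337/1224, b=Δ1−h1·(2M1+M2)/6=-137/306
seg 2: a=-3, c=M2/2=145/51, d=(M3−M2)/(6·2)=-613/1224, b=Δ2−h2·(2M2+M3)/6=-334/153
seg 3: a=0, c=M3/2=-11/68, d=(M4−M3)/(6·2)=-71/153, b=Δ3−h3·(2M3+M4)/6=973/306
seg 4: a=2, c=M4/2=-601/204, d=(M5−M4)/(6·1)=601/612, b=Δ4−h4·(2M4+M5)/6=-929/306
t_q=11/2 → seg 2, τ=3/2; S=-3+-334/153·τ+145/51·τ²+-613/1224·τ³=-301/192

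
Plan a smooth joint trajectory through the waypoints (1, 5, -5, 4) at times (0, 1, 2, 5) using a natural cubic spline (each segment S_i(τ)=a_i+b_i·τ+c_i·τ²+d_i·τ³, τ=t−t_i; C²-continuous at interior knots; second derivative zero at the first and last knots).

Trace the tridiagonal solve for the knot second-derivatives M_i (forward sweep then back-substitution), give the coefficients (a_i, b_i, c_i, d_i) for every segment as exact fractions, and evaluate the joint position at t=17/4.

Δ: Δ0=4, Δ1=-10, Δ2=3
row 1: diag=4, rhs=-84; c'=1/4, d'=-21
row 2: denom=8−1·1/4=31/4; d'=(78−1·-21)/(31/4)=396/31
back: M2=396/31
back: M1=-21−1/4·396/31=-750/31
M: M0=0, M1=-750/31, M2=396/31, M3=0
seg 0: a=1, c=M0/2=0, d=(M1−M0)/(6·1)=-125/31, b=Δ0−h0·(2M0+M1)/6=249/31
seg 1: a=5, c=M1/2=-375/31, d=(M2−M1)/(6·1)=191/31, b=Δ1−h1·(2M1+M2)/6=-126/31
seg 2: a=-5, c=M2/2=198/31, d=(M3−M2)/(6·3)=-22/31, b=Δ2−h2·(2M2+M3)/6=-303/31
t_q=17/4 → seg 2, τ=9/4; S=-5+-303/31·τ+198/31·τ²+-22/31·τ³=-2719/992

  seg 0: a=1 b=249/31 c=0 d=-125/31
  seg 1: a=5 b=-126/31 c=-375/31 d=191/31
  seg 2: a=-5 b=-303/31 c=198/31 d=-22/31
S(17/4) = -2719/992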